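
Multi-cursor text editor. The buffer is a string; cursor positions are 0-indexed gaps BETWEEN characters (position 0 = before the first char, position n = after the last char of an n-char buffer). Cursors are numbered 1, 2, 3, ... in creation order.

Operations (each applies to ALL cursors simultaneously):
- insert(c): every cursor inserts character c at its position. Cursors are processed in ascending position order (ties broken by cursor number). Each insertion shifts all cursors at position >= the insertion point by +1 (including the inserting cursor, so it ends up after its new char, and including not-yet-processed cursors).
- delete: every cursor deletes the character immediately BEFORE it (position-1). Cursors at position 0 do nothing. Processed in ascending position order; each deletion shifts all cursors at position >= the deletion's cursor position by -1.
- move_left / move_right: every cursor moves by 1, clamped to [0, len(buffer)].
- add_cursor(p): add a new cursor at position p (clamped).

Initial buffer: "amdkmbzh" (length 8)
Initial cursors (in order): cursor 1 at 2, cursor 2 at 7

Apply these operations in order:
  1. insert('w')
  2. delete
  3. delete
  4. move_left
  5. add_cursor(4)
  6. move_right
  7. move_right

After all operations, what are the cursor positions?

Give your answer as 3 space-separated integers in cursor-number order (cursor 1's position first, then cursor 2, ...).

After op 1 (insert('w')): buffer="amwdkmbzwh" (len 10), cursors c1@3 c2@9, authorship ..1.....2.
After op 2 (delete): buffer="amdkmbzh" (len 8), cursors c1@2 c2@7, authorship ........
After op 3 (delete): buffer="adkmbh" (len 6), cursors c1@1 c2@5, authorship ......
After op 4 (move_left): buffer="adkmbh" (len 6), cursors c1@0 c2@4, authorship ......
After op 5 (add_cursor(4)): buffer="adkmbh" (len 6), cursors c1@0 c2@4 c3@4, authorship ......
After op 6 (move_right): buffer="adkmbh" (len 6), cursors c1@1 c2@5 c3@5, authorship ......
After op 7 (move_right): buffer="adkmbh" (len 6), cursors c1@2 c2@6 c3@6, authorship ......

Answer: 2 6 6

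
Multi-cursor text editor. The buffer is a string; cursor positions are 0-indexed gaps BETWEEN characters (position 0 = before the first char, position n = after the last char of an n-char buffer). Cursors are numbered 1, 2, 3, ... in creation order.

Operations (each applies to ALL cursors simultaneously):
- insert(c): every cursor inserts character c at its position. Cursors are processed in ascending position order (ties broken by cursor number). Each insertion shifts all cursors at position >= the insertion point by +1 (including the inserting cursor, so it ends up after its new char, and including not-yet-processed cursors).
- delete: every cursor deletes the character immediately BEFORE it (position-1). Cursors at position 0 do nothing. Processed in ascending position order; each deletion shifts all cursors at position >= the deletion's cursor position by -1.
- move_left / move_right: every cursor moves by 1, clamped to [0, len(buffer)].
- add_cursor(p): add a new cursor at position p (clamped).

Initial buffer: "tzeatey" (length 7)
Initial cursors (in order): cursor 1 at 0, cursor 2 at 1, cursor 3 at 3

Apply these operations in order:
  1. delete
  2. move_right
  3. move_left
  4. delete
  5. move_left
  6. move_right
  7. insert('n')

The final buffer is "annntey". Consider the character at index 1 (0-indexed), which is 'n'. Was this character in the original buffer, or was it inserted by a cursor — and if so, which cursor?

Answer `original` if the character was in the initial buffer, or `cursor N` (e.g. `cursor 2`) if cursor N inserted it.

Answer: cursor 1

Derivation:
After op 1 (delete): buffer="zatey" (len 5), cursors c1@0 c2@0 c3@1, authorship .....
After op 2 (move_right): buffer="zatey" (len 5), cursors c1@1 c2@1 c3@2, authorship .....
After op 3 (move_left): buffer="zatey" (len 5), cursors c1@0 c2@0 c3@1, authorship .....
After op 4 (delete): buffer="atey" (len 4), cursors c1@0 c2@0 c3@0, authorship ....
After op 5 (move_left): buffer="atey" (len 4), cursors c1@0 c2@0 c3@0, authorship ....
After op 6 (move_right): buffer="atey" (len 4), cursors c1@1 c2@1 c3@1, authorship ....
After op 7 (insert('n')): buffer="annntey" (len 7), cursors c1@4 c2@4 c3@4, authorship .123...
Authorship (.=original, N=cursor N): . 1 2 3 . . .
Index 1: author = 1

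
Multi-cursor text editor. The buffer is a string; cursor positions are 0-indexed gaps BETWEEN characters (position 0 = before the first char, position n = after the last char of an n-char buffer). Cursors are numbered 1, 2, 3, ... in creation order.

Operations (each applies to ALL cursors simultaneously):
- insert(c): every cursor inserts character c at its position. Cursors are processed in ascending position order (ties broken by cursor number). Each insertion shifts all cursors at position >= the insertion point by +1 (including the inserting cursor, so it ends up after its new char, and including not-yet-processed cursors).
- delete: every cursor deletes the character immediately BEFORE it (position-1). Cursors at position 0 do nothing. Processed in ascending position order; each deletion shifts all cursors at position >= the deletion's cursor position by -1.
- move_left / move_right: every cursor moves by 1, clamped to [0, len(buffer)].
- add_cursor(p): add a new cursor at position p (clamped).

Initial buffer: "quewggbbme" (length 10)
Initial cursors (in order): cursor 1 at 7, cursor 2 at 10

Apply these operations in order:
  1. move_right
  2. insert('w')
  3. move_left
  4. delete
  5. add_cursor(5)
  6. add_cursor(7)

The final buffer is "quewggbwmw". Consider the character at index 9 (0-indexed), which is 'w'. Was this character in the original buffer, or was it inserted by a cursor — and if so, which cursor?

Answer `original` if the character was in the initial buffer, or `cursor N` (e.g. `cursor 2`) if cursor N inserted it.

Answer: cursor 2

Derivation:
After op 1 (move_right): buffer="quewggbbme" (len 10), cursors c1@8 c2@10, authorship ..........
After op 2 (insert('w')): buffer="quewggbbwmew" (len 12), cursors c1@9 c2@12, authorship ........1..2
After op 3 (move_left): buffer="quewggbbwmew" (len 12), cursors c1@8 c2@11, authorship ........1..2
After op 4 (delete): buffer="quewggbwmw" (len 10), cursors c1@7 c2@9, authorship .......1.2
After op 5 (add_cursor(5)): buffer="quewggbwmw" (len 10), cursors c3@5 c1@7 c2@9, authorship .......1.2
After op 6 (add_cursor(7)): buffer="quewggbwmw" (len 10), cursors c3@5 c1@7 c4@7 c2@9, authorship .......1.2
Authorship (.=original, N=cursor N): . . . . . . . 1 . 2
Index 9: author = 2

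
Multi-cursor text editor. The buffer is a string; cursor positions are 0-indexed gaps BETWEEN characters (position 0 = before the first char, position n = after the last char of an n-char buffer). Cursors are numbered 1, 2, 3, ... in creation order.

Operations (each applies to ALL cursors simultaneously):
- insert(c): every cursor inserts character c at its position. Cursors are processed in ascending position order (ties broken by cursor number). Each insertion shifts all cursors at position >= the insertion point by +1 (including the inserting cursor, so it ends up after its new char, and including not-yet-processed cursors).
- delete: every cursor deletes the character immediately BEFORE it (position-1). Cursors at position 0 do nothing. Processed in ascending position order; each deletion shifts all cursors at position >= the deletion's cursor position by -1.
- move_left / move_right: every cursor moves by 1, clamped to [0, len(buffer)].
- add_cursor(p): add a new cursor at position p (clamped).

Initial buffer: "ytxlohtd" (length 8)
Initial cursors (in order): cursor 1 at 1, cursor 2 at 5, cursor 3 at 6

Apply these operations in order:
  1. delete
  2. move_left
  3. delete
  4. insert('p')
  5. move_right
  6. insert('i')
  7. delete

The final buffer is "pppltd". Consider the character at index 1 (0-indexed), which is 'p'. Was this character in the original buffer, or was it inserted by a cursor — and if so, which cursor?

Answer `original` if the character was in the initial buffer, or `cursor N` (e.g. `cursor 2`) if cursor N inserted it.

After op 1 (delete): buffer="txltd" (len 5), cursors c1@0 c2@3 c3@3, authorship .....
After op 2 (move_left): buffer="txltd" (len 5), cursors c1@0 c2@2 c3@2, authorship .....
After op 3 (delete): buffer="ltd" (len 3), cursors c1@0 c2@0 c3@0, authorship ...
After op 4 (insert('p')): buffer="pppltd" (len 6), cursors c1@3 c2@3 c3@3, authorship 123...
After op 5 (move_right): buffer="pppltd" (len 6), cursors c1@4 c2@4 c3@4, authorship 123...
After op 6 (insert('i')): buffer="pppliiitd" (len 9), cursors c1@7 c2@7 c3@7, authorship 123.123..
After op 7 (delete): buffer="pppltd" (len 6), cursors c1@4 c2@4 c3@4, authorship 123...
Authorship (.=original, N=cursor N): 1 2 3 . . .
Index 1: author = 2

Answer: cursor 2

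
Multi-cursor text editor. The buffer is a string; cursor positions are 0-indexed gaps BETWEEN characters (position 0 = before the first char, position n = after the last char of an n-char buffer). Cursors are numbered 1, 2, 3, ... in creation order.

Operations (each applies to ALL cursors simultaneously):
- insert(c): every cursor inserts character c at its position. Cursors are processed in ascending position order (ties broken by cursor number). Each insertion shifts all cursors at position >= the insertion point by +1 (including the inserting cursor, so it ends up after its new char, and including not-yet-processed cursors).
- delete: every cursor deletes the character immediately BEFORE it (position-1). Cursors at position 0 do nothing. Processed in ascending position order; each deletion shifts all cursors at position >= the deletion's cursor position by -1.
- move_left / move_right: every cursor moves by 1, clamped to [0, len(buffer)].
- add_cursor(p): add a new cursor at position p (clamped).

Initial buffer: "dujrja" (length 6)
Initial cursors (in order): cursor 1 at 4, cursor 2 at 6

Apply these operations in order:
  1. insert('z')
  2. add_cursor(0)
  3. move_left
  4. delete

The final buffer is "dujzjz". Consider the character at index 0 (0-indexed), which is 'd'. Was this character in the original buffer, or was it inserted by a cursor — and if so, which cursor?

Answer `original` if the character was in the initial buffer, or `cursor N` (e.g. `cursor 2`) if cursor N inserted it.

Answer: original

Derivation:
After op 1 (insert('z')): buffer="dujrzjaz" (len 8), cursors c1@5 c2@8, authorship ....1..2
After op 2 (add_cursor(0)): buffer="dujrzjaz" (len 8), cursors c3@0 c1@5 c2@8, authorship ....1..2
After op 3 (move_left): buffer="dujrzjaz" (len 8), cursors c3@0 c1@4 c2@7, authorship ....1..2
After op 4 (delete): buffer="dujzjz" (len 6), cursors c3@0 c1@3 c2@5, authorship ...1.2
Authorship (.=original, N=cursor N): . . . 1 . 2
Index 0: author = original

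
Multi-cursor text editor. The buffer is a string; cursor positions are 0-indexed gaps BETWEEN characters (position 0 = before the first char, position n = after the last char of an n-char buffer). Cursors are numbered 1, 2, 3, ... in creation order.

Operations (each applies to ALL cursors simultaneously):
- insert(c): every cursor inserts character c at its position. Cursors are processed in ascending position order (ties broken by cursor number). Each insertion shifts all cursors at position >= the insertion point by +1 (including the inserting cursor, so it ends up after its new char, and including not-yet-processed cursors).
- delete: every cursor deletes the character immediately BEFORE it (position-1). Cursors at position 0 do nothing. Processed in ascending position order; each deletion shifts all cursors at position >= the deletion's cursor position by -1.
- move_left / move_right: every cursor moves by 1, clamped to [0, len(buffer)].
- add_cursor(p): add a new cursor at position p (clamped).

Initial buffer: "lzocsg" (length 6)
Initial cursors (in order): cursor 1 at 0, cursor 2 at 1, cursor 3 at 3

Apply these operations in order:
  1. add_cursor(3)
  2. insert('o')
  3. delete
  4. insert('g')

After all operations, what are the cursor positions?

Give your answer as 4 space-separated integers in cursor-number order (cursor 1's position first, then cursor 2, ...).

After op 1 (add_cursor(3)): buffer="lzocsg" (len 6), cursors c1@0 c2@1 c3@3 c4@3, authorship ......
After op 2 (insert('o')): buffer="olozooocsg" (len 10), cursors c1@1 c2@3 c3@7 c4@7, authorship 1.2..34...
After op 3 (delete): buffer="lzocsg" (len 6), cursors c1@0 c2@1 c3@3 c4@3, authorship ......
After op 4 (insert('g')): buffer="glgzoggcsg" (len 10), cursors c1@1 c2@3 c3@7 c4@7, authorship 1.2..34...

Answer: 1 3 7 7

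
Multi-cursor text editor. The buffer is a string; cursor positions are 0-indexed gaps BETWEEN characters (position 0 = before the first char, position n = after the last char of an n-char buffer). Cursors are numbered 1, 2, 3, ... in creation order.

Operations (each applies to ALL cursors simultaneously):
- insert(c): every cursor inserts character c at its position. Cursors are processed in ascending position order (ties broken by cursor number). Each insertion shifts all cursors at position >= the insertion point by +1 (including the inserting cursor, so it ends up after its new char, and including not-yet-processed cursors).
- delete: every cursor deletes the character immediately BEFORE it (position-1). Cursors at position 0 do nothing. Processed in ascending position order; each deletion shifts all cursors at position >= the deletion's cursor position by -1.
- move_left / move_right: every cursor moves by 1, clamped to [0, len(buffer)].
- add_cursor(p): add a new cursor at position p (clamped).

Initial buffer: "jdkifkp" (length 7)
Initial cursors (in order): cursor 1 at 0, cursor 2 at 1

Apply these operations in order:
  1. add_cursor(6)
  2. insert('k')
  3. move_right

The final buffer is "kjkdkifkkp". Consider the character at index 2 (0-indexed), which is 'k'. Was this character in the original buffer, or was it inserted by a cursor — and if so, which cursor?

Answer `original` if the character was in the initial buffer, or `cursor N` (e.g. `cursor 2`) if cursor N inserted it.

After op 1 (add_cursor(6)): buffer="jdkifkp" (len 7), cursors c1@0 c2@1 c3@6, authorship .......
After op 2 (insert('k')): buffer="kjkdkifkkp" (len 10), cursors c1@1 c2@3 c3@9, authorship 1.2.....3.
After op 3 (move_right): buffer="kjkdkifkkp" (len 10), cursors c1@2 c2@4 c3@10, authorship 1.2.....3.
Authorship (.=original, N=cursor N): 1 . 2 . . . . . 3 .
Index 2: author = 2

Answer: cursor 2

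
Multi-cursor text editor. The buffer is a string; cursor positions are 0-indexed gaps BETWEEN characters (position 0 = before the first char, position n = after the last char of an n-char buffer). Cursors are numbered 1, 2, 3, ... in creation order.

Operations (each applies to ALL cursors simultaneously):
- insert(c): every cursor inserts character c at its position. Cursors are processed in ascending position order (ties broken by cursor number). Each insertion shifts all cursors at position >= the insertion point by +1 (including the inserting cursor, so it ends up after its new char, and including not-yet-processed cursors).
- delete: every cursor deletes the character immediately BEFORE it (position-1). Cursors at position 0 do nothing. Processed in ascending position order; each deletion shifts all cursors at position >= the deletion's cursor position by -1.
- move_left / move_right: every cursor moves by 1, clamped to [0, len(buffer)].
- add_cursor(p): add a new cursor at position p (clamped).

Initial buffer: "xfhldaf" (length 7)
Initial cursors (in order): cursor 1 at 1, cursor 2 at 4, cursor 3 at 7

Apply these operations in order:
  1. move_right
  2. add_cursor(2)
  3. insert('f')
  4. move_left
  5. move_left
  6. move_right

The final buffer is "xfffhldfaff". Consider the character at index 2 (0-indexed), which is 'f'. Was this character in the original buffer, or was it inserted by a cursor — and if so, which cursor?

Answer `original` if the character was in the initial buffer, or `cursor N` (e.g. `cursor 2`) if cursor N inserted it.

After op 1 (move_right): buffer="xfhldaf" (len 7), cursors c1@2 c2@5 c3@7, authorship .......
After op 2 (add_cursor(2)): buffer="xfhldaf" (len 7), cursors c1@2 c4@2 c2@5 c3@7, authorship .......
After op 3 (insert('f')): buffer="xfffhldfaff" (len 11), cursors c1@4 c4@4 c2@8 c3@11, authorship ..14...2..3
After op 4 (move_left): buffer="xfffhldfaff" (len 11), cursors c1@3 c4@3 c2@7 c3@10, authorship ..14...2..3
After op 5 (move_left): buffer="xfffhldfaff" (len 11), cursors c1@2 c4@2 c2@6 c3@9, authorship ..14...2..3
After op 6 (move_right): buffer="xfffhldfaff" (len 11), cursors c1@3 c4@3 c2@7 c3@10, authorship ..14...2..3
Authorship (.=original, N=cursor N): . . 1 4 . . . 2 . . 3
Index 2: author = 1

Answer: cursor 1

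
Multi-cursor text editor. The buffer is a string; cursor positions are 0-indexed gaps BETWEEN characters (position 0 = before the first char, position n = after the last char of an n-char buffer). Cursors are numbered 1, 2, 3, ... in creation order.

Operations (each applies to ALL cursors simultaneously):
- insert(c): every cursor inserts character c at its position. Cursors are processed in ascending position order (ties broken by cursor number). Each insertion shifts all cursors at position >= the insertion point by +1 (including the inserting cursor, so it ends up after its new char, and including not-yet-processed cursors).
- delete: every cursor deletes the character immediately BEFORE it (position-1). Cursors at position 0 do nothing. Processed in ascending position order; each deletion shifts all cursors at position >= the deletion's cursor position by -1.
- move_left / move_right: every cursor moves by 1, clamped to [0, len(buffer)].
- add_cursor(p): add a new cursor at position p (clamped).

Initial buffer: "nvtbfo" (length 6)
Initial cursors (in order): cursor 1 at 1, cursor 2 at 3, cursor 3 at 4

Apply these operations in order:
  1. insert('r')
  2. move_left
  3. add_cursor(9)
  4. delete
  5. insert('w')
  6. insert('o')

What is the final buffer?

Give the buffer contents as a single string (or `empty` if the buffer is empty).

After op 1 (insert('r')): buffer="nrvtrbrfo" (len 9), cursors c1@2 c2@5 c3@7, authorship .1..2.3..
After op 2 (move_left): buffer="nrvtrbrfo" (len 9), cursors c1@1 c2@4 c3@6, authorship .1..2.3..
After op 3 (add_cursor(9)): buffer="nrvtrbrfo" (len 9), cursors c1@1 c2@4 c3@6 c4@9, authorship .1..2.3..
After op 4 (delete): buffer="rvrrf" (len 5), cursors c1@0 c2@2 c3@3 c4@5, authorship 1.23.
After op 5 (insert('w')): buffer="wrvwrwrfw" (len 9), cursors c1@1 c2@4 c3@6 c4@9, authorship 11.2233.4
After op 6 (insert('o')): buffer="worvworworfwo" (len 13), cursors c1@2 c2@6 c3@9 c4@13, authorship 111.222333.44

Answer: worvworworfwo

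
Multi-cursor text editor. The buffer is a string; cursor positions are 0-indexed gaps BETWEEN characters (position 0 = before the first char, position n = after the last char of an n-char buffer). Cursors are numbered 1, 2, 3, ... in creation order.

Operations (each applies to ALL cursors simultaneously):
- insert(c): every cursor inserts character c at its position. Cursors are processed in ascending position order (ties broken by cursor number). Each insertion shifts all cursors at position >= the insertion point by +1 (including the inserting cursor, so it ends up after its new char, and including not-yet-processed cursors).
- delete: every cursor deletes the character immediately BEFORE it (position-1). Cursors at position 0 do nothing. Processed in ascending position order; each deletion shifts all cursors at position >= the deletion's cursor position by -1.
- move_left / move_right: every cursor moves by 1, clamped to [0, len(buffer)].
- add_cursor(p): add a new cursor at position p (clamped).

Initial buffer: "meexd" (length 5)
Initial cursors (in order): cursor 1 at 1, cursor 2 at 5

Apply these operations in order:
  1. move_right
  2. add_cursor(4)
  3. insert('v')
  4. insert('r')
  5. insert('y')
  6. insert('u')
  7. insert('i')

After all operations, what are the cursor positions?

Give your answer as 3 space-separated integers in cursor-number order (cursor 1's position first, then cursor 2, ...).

After op 1 (move_right): buffer="meexd" (len 5), cursors c1@2 c2@5, authorship .....
After op 2 (add_cursor(4)): buffer="meexd" (len 5), cursors c1@2 c3@4 c2@5, authorship .....
After op 3 (insert('v')): buffer="mevexvdv" (len 8), cursors c1@3 c3@6 c2@8, authorship ..1..3.2
After op 4 (insert('r')): buffer="mevrexvrdvr" (len 11), cursors c1@4 c3@8 c2@11, authorship ..11..33.22
After op 5 (insert('y')): buffer="mevryexvrydvry" (len 14), cursors c1@5 c3@10 c2@14, authorship ..111..333.222
After op 6 (insert('u')): buffer="mevryuexvryudvryu" (len 17), cursors c1@6 c3@12 c2@17, authorship ..1111..3333.2222
After op 7 (insert('i')): buffer="mevryuiexvryuidvryui" (len 20), cursors c1@7 c3@14 c2@20, authorship ..11111..33333.22222

Answer: 7 20 14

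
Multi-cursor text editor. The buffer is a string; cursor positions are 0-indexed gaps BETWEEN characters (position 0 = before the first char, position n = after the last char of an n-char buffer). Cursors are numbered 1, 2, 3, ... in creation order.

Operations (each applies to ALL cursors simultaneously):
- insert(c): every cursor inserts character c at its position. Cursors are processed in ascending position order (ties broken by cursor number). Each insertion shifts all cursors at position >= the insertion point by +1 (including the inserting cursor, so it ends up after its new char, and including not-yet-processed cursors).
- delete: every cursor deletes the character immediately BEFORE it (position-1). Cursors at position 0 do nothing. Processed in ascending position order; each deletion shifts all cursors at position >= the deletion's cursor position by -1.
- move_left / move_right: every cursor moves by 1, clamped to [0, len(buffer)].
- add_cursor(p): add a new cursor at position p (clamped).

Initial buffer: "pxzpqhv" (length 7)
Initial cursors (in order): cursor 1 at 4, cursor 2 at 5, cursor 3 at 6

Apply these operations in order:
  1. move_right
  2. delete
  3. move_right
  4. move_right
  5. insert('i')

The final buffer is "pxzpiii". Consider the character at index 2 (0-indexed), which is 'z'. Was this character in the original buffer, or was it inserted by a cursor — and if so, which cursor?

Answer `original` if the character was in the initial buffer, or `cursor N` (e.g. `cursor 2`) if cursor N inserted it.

After op 1 (move_right): buffer="pxzpqhv" (len 7), cursors c1@5 c2@6 c3@7, authorship .......
After op 2 (delete): buffer="pxzp" (len 4), cursors c1@4 c2@4 c3@4, authorship ....
After op 3 (move_right): buffer="pxzp" (len 4), cursors c1@4 c2@4 c3@4, authorship ....
After op 4 (move_right): buffer="pxzp" (len 4), cursors c1@4 c2@4 c3@4, authorship ....
After op 5 (insert('i')): buffer="pxzpiii" (len 7), cursors c1@7 c2@7 c3@7, authorship ....123
Authorship (.=original, N=cursor N): . . . . 1 2 3
Index 2: author = original

Answer: original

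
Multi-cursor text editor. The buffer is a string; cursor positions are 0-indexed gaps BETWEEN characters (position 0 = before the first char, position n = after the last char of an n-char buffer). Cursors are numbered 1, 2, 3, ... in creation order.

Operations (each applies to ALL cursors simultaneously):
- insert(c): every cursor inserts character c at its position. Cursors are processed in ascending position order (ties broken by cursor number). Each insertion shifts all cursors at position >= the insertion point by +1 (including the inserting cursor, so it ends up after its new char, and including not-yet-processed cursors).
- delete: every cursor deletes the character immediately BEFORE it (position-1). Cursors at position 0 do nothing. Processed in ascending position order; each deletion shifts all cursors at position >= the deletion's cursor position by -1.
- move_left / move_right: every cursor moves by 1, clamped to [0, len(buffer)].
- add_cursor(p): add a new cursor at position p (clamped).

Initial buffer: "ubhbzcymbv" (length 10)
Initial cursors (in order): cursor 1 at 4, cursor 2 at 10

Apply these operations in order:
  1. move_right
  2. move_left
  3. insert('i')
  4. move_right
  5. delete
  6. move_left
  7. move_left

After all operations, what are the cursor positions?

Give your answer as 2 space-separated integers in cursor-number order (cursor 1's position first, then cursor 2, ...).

After op 1 (move_right): buffer="ubhbzcymbv" (len 10), cursors c1@5 c2@10, authorship ..........
After op 2 (move_left): buffer="ubhbzcymbv" (len 10), cursors c1@4 c2@9, authorship ..........
After op 3 (insert('i')): buffer="ubhbizcymbiv" (len 12), cursors c1@5 c2@11, authorship ....1.....2.
After op 4 (move_right): buffer="ubhbizcymbiv" (len 12), cursors c1@6 c2@12, authorship ....1.....2.
After op 5 (delete): buffer="ubhbicymbi" (len 10), cursors c1@5 c2@10, authorship ....1....2
After op 6 (move_left): buffer="ubhbicymbi" (len 10), cursors c1@4 c2@9, authorship ....1....2
After op 7 (move_left): buffer="ubhbicymbi" (len 10), cursors c1@3 c2@8, authorship ....1....2

Answer: 3 8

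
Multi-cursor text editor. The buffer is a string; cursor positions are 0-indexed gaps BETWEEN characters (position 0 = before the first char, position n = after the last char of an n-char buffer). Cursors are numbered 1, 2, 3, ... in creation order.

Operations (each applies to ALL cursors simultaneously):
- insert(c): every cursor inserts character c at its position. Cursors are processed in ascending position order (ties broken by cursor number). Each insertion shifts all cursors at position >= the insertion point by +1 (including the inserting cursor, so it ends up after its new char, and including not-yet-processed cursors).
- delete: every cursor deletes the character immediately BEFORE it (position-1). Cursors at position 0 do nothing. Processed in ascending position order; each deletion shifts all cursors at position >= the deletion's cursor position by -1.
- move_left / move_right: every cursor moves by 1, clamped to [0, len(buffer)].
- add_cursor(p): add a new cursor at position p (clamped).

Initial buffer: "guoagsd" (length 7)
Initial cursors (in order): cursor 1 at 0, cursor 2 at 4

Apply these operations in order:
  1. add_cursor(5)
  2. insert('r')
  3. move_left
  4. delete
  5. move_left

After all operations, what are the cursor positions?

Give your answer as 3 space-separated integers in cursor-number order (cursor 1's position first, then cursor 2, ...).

Answer: 0 3 4

Derivation:
After op 1 (add_cursor(5)): buffer="guoagsd" (len 7), cursors c1@0 c2@4 c3@5, authorship .......
After op 2 (insert('r')): buffer="rguoargrsd" (len 10), cursors c1@1 c2@6 c3@8, authorship 1....2.3..
After op 3 (move_left): buffer="rguoargrsd" (len 10), cursors c1@0 c2@5 c3@7, authorship 1....2.3..
After op 4 (delete): buffer="rguorrsd" (len 8), cursors c1@0 c2@4 c3@5, authorship 1...23..
After op 5 (move_left): buffer="rguorrsd" (len 8), cursors c1@0 c2@3 c3@4, authorship 1...23..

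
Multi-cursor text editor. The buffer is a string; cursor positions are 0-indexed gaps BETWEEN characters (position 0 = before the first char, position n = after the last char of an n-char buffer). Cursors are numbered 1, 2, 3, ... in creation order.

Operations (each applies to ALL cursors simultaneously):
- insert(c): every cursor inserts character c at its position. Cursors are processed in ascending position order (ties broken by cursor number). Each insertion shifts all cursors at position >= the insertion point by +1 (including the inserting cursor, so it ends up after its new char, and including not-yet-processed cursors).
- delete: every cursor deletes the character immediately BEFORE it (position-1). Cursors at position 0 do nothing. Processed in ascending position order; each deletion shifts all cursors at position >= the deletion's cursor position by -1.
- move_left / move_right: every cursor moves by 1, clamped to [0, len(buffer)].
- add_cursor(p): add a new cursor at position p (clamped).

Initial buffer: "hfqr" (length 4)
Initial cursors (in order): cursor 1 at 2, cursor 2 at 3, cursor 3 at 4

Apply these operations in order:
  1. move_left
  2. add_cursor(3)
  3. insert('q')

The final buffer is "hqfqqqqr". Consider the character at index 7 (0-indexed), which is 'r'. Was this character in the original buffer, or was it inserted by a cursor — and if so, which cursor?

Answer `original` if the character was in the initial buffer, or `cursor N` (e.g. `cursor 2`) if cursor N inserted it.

After op 1 (move_left): buffer="hfqr" (len 4), cursors c1@1 c2@2 c3@3, authorship ....
After op 2 (add_cursor(3)): buffer="hfqr" (len 4), cursors c1@1 c2@2 c3@3 c4@3, authorship ....
After op 3 (insert('q')): buffer="hqfqqqqr" (len 8), cursors c1@2 c2@4 c3@7 c4@7, authorship .1.2.34.
Authorship (.=original, N=cursor N): . 1 . 2 . 3 4 .
Index 7: author = original

Answer: original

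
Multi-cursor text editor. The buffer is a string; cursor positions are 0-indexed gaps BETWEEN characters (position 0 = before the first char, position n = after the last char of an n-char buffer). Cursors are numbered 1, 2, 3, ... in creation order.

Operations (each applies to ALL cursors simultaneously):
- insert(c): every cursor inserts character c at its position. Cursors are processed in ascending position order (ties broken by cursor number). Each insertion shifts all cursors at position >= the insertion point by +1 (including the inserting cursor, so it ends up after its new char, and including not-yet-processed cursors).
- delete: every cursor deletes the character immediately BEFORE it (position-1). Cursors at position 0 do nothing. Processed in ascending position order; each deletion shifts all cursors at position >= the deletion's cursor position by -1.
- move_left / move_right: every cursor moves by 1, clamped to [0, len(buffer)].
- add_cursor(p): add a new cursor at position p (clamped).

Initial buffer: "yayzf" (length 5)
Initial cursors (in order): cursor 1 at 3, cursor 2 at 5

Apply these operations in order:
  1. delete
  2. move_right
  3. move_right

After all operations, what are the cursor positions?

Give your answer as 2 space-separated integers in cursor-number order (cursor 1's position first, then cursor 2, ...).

After op 1 (delete): buffer="yaz" (len 3), cursors c1@2 c2@3, authorship ...
After op 2 (move_right): buffer="yaz" (len 3), cursors c1@3 c2@3, authorship ...
After op 3 (move_right): buffer="yaz" (len 3), cursors c1@3 c2@3, authorship ...

Answer: 3 3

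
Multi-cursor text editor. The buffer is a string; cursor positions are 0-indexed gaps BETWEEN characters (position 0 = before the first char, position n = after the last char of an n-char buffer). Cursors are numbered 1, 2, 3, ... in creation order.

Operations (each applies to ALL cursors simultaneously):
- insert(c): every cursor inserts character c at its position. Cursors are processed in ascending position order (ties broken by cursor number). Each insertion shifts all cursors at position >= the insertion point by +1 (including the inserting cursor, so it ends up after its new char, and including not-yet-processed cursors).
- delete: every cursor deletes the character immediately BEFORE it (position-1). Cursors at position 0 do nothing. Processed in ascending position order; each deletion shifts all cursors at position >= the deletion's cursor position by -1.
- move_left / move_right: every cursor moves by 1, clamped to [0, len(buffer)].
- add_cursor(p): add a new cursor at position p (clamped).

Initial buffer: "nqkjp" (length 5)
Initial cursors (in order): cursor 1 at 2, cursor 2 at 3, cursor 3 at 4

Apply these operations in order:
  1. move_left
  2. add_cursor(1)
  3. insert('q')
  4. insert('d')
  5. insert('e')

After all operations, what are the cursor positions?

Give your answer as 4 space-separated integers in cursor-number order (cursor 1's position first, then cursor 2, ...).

Answer: 7 11 15 7

Derivation:
After op 1 (move_left): buffer="nqkjp" (len 5), cursors c1@1 c2@2 c3@3, authorship .....
After op 2 (add_cursor(1)): buffer="nqkjp" (len 5), cursors c1@1 c4@1 c2@2 c3@3, authorship .....
After op 3 (insert('q')): buffer="nqqqqkqjp" (len 9), cursors c1@3 c4@3 c2@5 c3@7, authorship .14.2.3..
After op 4 (insert('d')): buffer="nqqddqqdkqdjp" (len 13), cursors c1@5 c4@5 c2@8 c3@11, authorship .1414.22.33..
After op 5 (insert('e')): buffer="nqqddeeqqdekqdejp" (len 17), cursors c1@7 c4@7 c2@11 c3@15, authorship .141414.222.333..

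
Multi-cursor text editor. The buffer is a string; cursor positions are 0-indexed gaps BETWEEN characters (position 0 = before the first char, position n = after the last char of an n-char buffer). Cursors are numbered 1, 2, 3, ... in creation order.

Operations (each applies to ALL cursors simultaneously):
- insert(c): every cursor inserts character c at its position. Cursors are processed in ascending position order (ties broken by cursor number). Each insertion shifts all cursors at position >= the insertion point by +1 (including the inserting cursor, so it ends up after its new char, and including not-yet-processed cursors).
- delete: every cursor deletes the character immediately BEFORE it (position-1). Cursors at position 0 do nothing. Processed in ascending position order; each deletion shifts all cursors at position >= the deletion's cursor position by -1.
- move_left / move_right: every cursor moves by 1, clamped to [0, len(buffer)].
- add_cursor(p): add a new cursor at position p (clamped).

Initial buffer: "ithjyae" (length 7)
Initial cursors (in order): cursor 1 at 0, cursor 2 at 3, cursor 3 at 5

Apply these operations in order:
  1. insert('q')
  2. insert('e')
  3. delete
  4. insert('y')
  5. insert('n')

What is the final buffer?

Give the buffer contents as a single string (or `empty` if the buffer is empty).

After op 1 (insert('q')): buffer="qithqjyqae" (len 10), cursors c1@1 c2@5 c3@8, authorship 1...2..3..
After op 2 (insert('e')): buffer="qeithqejyqeae" (len 13), cursors c1@2 c2@7 c3@11, authorship 11...22..33..
After op 3 (delete): buffer="qithqjyqae" (len 10), cursors c1@1 c2@5 c3@8, authorship 1...2..3..
After op 4 (insert('y')): buffer="qyithqyjyqyae" (len 13), cursors c1@2 c2@7 c3@11, authorship 11...22..33..
After op 5 (insert('n')): buffer="qynithqynjyqynae" (len 16), cursors c1@3 c2@9 c3@14, authorship 111...222..333..

Answer: qynithqynjyqynae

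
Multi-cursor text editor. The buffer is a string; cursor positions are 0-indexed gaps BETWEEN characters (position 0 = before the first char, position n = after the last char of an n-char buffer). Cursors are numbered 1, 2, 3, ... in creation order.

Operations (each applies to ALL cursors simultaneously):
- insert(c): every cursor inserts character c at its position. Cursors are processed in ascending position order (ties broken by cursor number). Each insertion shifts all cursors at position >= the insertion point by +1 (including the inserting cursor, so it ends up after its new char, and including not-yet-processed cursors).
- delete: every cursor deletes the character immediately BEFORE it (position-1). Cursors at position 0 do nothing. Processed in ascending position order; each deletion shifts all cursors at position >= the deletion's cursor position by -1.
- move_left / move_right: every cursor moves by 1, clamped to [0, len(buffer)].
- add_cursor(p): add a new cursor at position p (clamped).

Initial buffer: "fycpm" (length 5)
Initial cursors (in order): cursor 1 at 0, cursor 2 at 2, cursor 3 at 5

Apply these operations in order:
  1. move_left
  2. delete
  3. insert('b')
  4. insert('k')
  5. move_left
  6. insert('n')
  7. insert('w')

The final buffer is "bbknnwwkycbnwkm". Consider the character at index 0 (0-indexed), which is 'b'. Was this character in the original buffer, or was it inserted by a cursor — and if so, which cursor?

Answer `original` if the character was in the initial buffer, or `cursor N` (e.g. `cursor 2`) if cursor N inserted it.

Answer: cursor 1

Derivation:
After op 1 (move_left): buffer="fycpm" (len 5), cursors c1@0 c2@1 c3@4, authorship .....
After op 2 (delete): buffer="ycm" (len 3), cursors c1@0 c2@0 c3@2, authorship ...
After op 3 (insert('b')): buffer="bbycbm" (len 6), cursors c1@2 c2@2 c3@5, authorship 12..3.
After op 4 (insert('k')): buffer="bbkkycbkm" (len 9), cursors c1@4 c2@4 c3@8, authorship 1212..33.
After op 5 (move_left): buffer="bbkkycbkm" (len 9), cursors c1@3 c2@3 c3@7, authorship 1212..33.
After op 6 (insert('n')): buffer="bbknnkycbnkm" (len 12), cursors c1@5 c2@5 c3@10, authorship 121122..333.
After op 7 (insert('w')): buffer="bbknnwwkycbnwkm" (len 15), cursors c1@7 c2@7 c3@13, authorship 12112122..3333.
Authorship (.=original, N=cursor N): 1 2 1 1 2 1 2 2 . . 3 3 3 3 .
Index 0: author = 1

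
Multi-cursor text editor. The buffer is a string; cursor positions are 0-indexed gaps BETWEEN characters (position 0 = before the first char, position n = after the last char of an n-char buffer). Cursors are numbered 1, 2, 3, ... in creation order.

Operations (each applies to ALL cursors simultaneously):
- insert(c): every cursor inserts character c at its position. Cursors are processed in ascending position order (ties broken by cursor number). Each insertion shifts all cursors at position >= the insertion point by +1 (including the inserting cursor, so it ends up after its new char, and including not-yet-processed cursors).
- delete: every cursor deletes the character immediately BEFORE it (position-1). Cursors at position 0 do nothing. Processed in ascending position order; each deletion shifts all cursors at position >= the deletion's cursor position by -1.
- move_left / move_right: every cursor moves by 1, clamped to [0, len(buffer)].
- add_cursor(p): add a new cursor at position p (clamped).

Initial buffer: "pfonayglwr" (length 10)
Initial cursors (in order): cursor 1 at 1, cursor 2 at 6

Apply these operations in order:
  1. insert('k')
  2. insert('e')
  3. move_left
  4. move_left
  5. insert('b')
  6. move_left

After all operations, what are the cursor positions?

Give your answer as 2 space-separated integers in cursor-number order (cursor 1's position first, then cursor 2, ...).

Answer: 1 9

Derivation:
After op 1 (insert('k')): buffer="pkfonaykglwr" (len 12), cursors c1@2 c2@8, authorship .1.....2....
After op 2 (insert('e')): buffer="pkefonaykeglwr" (len 14), cursors c1@3 c2@10, authorship .11.....22....
After op 3 (move_left): buffer="pkefonaykeglwr" (len 14), cursors c1@2 c2@9, authorship .11.....22....
After op 4 (move_left): buffer="pkefonaykeglwr" (len 14), cursors c1@1 c2@8, authorship .11.....22....
After op 5 (insert('b')): buffer="pbkefonaybkeglwr" (len 16), cursors c1@2 c2@10, authorship .111.....222....
After op 6 (move_left): buffer="pbkefonaybkeglwr" (len 16), cursors c1@1 c2@9, authorship .111.....222....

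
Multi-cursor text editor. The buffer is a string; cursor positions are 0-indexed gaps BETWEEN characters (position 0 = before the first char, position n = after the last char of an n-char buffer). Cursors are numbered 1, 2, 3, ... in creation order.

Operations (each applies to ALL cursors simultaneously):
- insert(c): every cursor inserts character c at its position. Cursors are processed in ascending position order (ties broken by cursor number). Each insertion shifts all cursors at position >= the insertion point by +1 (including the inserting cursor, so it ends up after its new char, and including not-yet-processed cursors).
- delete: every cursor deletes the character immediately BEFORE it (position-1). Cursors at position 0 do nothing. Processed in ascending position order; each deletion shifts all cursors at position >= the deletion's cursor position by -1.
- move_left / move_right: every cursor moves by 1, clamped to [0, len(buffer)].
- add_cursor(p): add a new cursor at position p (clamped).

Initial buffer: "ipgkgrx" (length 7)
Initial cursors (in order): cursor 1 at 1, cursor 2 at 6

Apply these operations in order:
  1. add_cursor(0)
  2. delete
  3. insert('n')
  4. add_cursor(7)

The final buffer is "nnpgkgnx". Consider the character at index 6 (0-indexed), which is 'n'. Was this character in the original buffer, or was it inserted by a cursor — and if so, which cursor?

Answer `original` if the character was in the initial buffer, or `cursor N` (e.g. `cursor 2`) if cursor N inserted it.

After op 1 (add_cursor(0)): buffer="ipgkgrx" (len 7), cursors c3@0 c1@1 c2@6, authorship .......
After op 2 (delete): buffer="pgkgx" (len 5), cursors c1@0 c3@0 c2@4, authorship .....
After op 3 (insert('n')): buffer="nnpgkgnx" (len 8), cursors c1@2 c3@2 c2@7, authorship 13....2.
After op 4 (add_cursor(7)): buffer="nnpgkgnx" (len 8), cursors c1@2 c3@2 c2@7 c4@7, authorship 13....2.
Authorship (.=original, N=cursor N): 1 3 . . . . 2 .
Index 6: author = 2

Answer: cursor 2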